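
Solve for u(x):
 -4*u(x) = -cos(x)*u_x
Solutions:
 u(x) = C1*(sin(x)^2 + 2*sin(x) + 1)/(sin(x)^2 - 2*sin(x) + 1)


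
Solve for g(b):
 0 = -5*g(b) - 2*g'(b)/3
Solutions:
 g(b) = C1*exp(-15*b/2)


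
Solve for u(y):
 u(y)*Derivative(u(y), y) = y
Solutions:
 u(y) = -sqrt(C1 + y^2)
 u(y) = sqrt(C1 + y^2)


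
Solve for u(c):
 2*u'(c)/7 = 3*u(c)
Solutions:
 u(c) = C1*exp(21*c/2)


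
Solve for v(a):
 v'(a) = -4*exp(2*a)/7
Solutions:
 v(a) = C1 - 2*exp(2*a)/7


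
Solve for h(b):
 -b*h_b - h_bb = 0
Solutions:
 h(b) = C1 + C2*erf(sqrt(2)*b/2)


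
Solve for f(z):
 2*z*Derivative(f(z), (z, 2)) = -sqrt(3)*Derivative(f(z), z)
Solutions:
 f(z) = C1 + C2*z^(1 - sqrt(3)/2)


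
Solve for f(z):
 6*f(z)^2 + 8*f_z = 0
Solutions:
 f(z) = 4/(C1 + 3*z)


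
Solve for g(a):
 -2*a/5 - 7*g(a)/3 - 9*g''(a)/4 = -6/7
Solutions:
 g(a) = C1*sin(2*sqrt(21)*a/9) + C2*cos(2*sqrt(21)*a/9) - 6*a/35 + 18/49


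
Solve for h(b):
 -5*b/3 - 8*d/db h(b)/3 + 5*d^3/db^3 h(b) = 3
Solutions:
 h(b) = C1 + C2*exp(-2*sqrt(30)*b/15) + C3*exp(2*sqrt(30)*b/15) - 5*b^2/16 - 9*b/8


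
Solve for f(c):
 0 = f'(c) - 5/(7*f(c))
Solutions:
 f(c) = -sqrt(C1 + 70*c)/7
 f(c) = sqrt(C1 + 70*c)/7


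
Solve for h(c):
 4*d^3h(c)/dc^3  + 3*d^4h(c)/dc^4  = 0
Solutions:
 h(c) = C1 + C2*c + C3*c^2 + C4*exp(-4*c/3)


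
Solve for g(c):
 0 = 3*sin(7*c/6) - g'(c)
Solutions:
 g(c) = C1 - 18*cos(7*c/6)/7


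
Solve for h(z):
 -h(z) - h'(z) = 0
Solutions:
 h(z) = C1*exp(-z)


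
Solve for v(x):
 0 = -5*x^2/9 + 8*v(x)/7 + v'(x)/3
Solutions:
 v(x) = C1*exp(-24*x/7) + 35*x^2/72 - 245*x/864 + 1715/20736


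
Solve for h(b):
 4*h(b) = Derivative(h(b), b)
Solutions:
 h(b) = C1*exp(4*b)


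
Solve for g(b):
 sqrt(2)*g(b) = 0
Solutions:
 g(b) = 0


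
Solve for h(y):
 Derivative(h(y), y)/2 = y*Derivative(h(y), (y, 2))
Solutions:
 h(y) = C1 + C2*y^(3/2)


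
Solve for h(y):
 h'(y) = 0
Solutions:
 h(y) = C1


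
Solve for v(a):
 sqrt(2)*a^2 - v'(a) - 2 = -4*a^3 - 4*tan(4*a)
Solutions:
 v(a) = C1 + a^4 + sqrt(2)*a^3/3 - 2*a - log(cos(4*a))


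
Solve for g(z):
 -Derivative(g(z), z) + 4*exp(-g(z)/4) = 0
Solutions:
 g(z) = 4*log(C1 + z)


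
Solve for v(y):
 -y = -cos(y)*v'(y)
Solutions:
 v(y) = C1 + Integral(y/cos(y), y)


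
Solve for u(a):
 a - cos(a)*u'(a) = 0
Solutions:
 u(a) = C1 + Integral(a/cos(a), a)


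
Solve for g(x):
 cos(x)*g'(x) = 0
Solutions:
 g(x) = C1


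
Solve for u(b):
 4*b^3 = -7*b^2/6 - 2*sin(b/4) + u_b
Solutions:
 u(b) = C1 + b^4 + 7*b^3/18 - 8*cos(b/4)


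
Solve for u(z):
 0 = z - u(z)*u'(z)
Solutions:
 u(z) = -sqrt(C1 + z^2)
 u(z) = sqrt(C1 + z^2)


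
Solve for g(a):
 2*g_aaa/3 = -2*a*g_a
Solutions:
 g(a) = C1 + Integral(C2*airyai(-3^(1/3)*a) + C3*airybi(-3^(1/3)*a), a)


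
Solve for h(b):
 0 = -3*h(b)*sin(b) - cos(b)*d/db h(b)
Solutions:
 h(b) = C1*cos(b)^3


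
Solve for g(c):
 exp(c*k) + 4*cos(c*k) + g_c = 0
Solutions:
 g(c) = C1 - exp(c*k)/k - 4*sin(c*k)/k


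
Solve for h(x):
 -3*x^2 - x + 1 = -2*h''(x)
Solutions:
 h(x) = C1 + C2*x + x^4/8 + x^3/12 - x^2/4


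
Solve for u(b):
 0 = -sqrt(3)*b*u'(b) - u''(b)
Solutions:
 u(b) = C1 + C2*erf(sqrt(2)*3^(1/4)*b/2)


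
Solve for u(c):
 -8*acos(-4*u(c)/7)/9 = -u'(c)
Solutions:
 Integral(1/acos(-4*_y/7), (_y, u(c))) = C1 + 8*c/9


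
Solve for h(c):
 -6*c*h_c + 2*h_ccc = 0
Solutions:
 h(c) = C1 + Integral(C2*airyai(3^(1/3)*c) + C3*airybi(3^(1/3)*c), c)


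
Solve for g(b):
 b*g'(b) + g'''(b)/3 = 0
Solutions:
 g(b) = C1 + Integral(C2*airyai(-3^(1/3)*b) + C3*airybi(-3^(1/3)*b), b)


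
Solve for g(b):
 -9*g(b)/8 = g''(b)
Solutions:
 g(b) = C1*sin(3*sqrt(2)*b/4) + C2*cos(3*sqrt(2)*b/4)


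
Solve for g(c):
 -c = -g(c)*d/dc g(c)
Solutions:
 g(c) = -sqrt(C1 + c^2)
 g(c) = sqrt(C1 + c^2)


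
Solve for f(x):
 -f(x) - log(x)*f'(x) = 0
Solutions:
 f(x) = C1*exp(-li(x))


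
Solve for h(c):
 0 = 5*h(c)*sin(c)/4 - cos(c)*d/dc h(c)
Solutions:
 h(c) = C1/cos(c)^(5/4)


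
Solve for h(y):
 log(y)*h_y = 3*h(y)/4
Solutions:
 h(y) = C1*exp(3*li(y)/4)


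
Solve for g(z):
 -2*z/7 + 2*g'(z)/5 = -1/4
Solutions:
 g(z) = C1 + 5*z^2/14 - 5*z/8


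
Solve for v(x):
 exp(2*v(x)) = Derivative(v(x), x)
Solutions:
 v(x) = log(-sqrt(-1/(C1 + x))) - log(2)/2
 v(x) = log(-1/(C1 + x))/2 - log(2)/2


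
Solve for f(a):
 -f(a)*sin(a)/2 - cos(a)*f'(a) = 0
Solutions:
 f(a) = C1*sqrt(cos(a))


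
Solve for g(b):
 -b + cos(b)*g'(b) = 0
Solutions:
 g(b) = C1 + Integral(b/cos(b), b)


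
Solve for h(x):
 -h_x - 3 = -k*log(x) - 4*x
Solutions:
 h(x) = C1 + k*x*log(x) - k*x + 2*x^2 - 3*x


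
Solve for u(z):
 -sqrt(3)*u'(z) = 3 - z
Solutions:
 u(z) = C1 + sqrt(3)*z^2/6 - sqrt(3)*z


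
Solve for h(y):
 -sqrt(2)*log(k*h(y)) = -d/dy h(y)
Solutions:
 li(k*h(y))/k = C1 + sqrt(2)*y


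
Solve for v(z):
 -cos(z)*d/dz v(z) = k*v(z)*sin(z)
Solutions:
 v(z) = C1*exp(k*log(cos(z)))


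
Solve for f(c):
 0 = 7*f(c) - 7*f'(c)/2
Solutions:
 f(c) = C1*exp(2*c)


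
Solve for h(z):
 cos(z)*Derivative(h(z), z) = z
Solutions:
 h(z) = C1 + Integral(z/cos(z), z)


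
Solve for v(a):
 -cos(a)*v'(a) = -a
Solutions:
 v(a) = C1 + Integral(a/cos(a), a)


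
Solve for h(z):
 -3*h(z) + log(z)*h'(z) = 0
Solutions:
 h(z) = C1*exp(3*li(z))


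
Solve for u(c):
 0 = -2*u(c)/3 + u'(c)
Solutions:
 u(c) = C1*exp(2*c/3)


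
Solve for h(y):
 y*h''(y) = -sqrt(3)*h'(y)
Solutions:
 h(y) = C1 + C2*y^(1 - sqrt(3))


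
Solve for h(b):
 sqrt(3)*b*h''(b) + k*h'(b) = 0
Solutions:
 h(b) = C1 + b^(-sqrt(3)*re(k)/3 + 1)*(C2*sin(sqrt(3)*log(b)*Abs(im(k))/3) + C3*cos(sqrt(3)*log(b)*im(k)/3))


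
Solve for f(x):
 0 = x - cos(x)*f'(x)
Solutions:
 f(x) = C1 + Integral(x/cos(x), x)


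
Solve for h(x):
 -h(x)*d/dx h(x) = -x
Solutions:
 h(x) = -sqrt(C1 + x^2)
 h(x) = sqrt(C1 + x^2)


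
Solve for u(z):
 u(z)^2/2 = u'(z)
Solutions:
 u(z) = -2/(C1 + z)


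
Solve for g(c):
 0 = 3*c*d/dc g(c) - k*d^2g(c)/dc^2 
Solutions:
 g(c) = C1 + C2*erf(sqrt(6)*c*sqrt(-1/k)/2)/sqrt(-1/k)


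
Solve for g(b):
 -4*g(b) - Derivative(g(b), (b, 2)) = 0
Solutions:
 g(b) = C1*sin(2*b) + C2*cos(2*b)


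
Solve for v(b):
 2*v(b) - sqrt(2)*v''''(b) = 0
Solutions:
 v(b) = C1*exp(-2^(1/8)*b) + C2*exp(2^(1/8)*b) + C3*sin(2^(1/8)*b) + C4*cos(2^(1/8)*b)


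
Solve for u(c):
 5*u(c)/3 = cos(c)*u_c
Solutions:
 u(c) = C1*(sin(c) + 1)^(5/6)/(sin(c) - 1)^(5/6)


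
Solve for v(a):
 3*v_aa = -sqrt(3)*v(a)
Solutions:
 v(a) = C1*sin(3^(3/4)*a/3) + C2*cos(3^(3/4)*a/3)


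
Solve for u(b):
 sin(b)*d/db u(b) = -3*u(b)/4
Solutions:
 u(b) = C1*(cos(b) + 1)^(3/8)/(cos(b) - 1)^(3/8)


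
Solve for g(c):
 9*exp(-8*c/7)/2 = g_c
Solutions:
 g(c) = C1 - 63*exp(-8*c/7)/16


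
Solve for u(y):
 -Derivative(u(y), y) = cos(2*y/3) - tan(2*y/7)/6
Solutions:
 u(y) = C1 - 7*log(cos(2*y/7))/12 - 3*sin(2*y/3)/2


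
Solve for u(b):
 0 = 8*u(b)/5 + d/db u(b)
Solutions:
 u(b) = C1*exp(-8*b/5)


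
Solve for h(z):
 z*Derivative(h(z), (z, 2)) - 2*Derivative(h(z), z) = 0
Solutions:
 h(z) = C1 + C2*z^3


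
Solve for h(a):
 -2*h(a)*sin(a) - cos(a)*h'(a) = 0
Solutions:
 h(a) = C1*cos(a)^2


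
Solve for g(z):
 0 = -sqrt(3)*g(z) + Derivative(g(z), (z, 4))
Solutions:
 g(z) = C1*exp(-3^(1/8)*z) + C2*exp(3^(1/8)*z) + C3*sin(3^(1/8)*z) + C4*cos(3^(1/8)*z)


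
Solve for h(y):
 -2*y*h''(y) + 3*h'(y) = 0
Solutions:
 h(y) = C1 + C2*y^(5/2)


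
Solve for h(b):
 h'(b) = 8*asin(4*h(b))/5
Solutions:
 Integral(1/asin(4*_y), (_y, h(b))) = C1 + 8*b/5


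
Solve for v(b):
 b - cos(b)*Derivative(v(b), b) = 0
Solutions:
 v(b) = C1 + Integral(b/cos(b), b)


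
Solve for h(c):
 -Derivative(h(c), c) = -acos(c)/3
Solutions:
 h(c) = C1 + c*acos(c)/3 - sqrt(1 - c^2)/3


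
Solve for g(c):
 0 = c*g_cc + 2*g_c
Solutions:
 g(c) = C1 + C2/c


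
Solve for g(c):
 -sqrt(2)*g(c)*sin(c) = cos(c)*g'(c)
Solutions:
 g(c) = C1*cos(c)^(sqrt(2))


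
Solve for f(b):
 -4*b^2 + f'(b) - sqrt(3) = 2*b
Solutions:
 f(b) = C1 + 4*b^3/3 + b^2 + sqrt(3)*b


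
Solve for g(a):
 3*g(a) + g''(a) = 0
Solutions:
 g(a) = C1*sin(sqrt(3)*a) + C2*cos(sqrt(3)*a)


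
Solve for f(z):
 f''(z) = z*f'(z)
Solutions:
 f(z) = C1 + C2*erfi(sqrt(2)*z/2)


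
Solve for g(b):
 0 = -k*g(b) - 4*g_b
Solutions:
 g(b) = C1*exp(-b*k/4)


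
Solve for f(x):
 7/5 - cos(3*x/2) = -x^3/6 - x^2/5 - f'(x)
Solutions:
 f(x) = C1 - x^4/24 - x^3/15 - 7*x/5 + 2*sin(3*x/2)/3


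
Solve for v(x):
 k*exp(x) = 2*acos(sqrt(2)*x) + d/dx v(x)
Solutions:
 v(x) = C1 + k*exp(x) - 2*x*acos(sqrt(2)*x) + sqrt(2)*sqrt(1 - 2*x^2)


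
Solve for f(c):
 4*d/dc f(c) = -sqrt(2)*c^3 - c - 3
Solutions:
 f(c) = C1 - sqrt(2)*c^4/16 - c^2/8 - 3*c/4


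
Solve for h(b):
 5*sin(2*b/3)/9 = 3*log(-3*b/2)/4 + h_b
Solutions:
 h(b) = C1 - 3*b*log(-b)/4 - 3*b*log(3)/4 + 3*b*log(2)/4 + 3*b/4 - 5*cos(2*b/3)/6


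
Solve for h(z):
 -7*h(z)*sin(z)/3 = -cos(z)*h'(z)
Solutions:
 h(z) = C1/cos(z)^(7/3)


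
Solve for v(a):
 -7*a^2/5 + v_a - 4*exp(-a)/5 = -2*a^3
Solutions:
 v(a) = C1 - a^4/2 + 7*a^3/15 - 4*exp(-a)/5


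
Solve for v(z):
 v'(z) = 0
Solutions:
 v(z) = C1


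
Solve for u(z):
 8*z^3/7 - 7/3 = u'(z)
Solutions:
 u(z) = C1 + 2*z^4/7 - 7*z/3


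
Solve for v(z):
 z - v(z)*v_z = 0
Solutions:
 v(z) = -sqrt(C1 + z^2)
 v(z) = sqrt(C1 + z^2)


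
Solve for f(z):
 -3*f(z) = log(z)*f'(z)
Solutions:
 f(z) = C1*exp(-3*li(z))


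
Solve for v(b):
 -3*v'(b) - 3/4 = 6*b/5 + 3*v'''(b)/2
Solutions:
 v(b) = C1 + C2*sin(sqrt(2)*b) + C3*cos(sqrt(2)*b) - b^2/5 - b/4


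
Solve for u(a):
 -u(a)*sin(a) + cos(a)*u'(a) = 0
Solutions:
 u(a) = C1/cos(a)


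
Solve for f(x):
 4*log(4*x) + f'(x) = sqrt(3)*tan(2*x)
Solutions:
 f(x) = C1 - 4*x*log(x) - 8*x*log(2) + 4*x - sqrt(3)*log(cos(2*x))/2


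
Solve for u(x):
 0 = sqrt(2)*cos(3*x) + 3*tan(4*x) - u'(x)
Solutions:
 u(x) = C1 - 3*log(cos(4*x))/4 + sqrt(2)*sin(3*x)/3


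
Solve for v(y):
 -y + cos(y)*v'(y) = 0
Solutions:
 v(y) = C1 + Integral(y/cos(y), y)


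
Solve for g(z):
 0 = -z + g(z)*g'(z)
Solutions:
 g(z) = -sqrt(C1 + z^2)
 g(z) = sqrt(C1 + z^2)


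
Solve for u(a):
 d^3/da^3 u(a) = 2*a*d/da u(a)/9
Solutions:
 u(a) = C1 + Integral(C2*airyai(6^(1/3)*a/3) + C3*airybi(6^(1/3)*a/3), a)


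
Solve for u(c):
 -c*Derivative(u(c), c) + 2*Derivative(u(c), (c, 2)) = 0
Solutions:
 u(c) = C1 + C2*erfi(c/2)


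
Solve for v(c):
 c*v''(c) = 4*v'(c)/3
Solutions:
 v(c) = C1 + C2*c^(7/3)


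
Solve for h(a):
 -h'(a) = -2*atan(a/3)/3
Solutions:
 h(a) = C1 + 2*a*atan(a/3)/3 - log(a^2 + 9)


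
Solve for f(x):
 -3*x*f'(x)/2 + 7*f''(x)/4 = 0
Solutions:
 f(x) = C1 + C2*erfi(sqrt(21)*x/7)


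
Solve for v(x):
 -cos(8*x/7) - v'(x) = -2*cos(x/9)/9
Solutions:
 v(x) = C1 + 2*sin(x/9) - 7*sin(8*x/7)/8


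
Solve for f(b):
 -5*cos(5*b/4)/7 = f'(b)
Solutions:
 f(b) = C1 - 4*sin(5*b/4)/7


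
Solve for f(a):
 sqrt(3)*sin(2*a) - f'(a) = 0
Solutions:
 f(a) = C1 - sqrt(3)*cos(2*a)/2


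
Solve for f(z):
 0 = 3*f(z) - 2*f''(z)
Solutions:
 f(z) = C1*exp(-sqrt(6)*z/2) + C2*exp(sqrt(6)*z/2)


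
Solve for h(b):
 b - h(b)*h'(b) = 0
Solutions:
 h(b) = -sqrt(C1 + b^2)
 h(b) = sqrt(C1 + b^2)


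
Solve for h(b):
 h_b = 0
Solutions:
 h(b) = C1


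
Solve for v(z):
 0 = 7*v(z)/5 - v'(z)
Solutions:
 v(z) = C1*exp(7*z/5)


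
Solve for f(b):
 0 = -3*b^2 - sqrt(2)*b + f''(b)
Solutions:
 f(b) = C1 + C2*b + b^4/4 + sqrt(2)*b^3/6


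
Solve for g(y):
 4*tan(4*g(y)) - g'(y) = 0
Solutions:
 g(y) = -asin(C1*exp(16*y))/4 + pi/4
 g(y) = asin(C1*exp(16*y))/4


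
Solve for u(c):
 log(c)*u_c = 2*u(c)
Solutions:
 u(c) = C1*exp(2*li(c))


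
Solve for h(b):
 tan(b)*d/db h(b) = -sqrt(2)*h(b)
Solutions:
 h(b) = C1/sin(b)^(sqrt(2))


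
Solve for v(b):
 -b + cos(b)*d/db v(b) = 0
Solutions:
 v(b) = C1 + Integral(b/cos(b), b)


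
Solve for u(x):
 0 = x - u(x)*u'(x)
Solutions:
 u(x) = -sqrt(C1 + x^2)
 u(x) = sqrt(C1 + x^2)


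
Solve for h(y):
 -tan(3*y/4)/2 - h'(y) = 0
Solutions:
 h(y) = C1 + 2*log(cos(3*y/4))/3


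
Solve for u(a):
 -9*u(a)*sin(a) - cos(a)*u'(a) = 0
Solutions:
 u(a) = C1*cos(a)^9


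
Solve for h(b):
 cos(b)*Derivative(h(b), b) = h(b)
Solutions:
 h(b) = C1*sqrt(sin(b) + 1)/sqrt(sin(b) - 1)


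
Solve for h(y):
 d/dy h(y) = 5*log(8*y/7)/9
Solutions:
 h(y) = C1 + 5*y*log(y)/9 - 5*y*log(7)/9 - 5*y/9 + 5*y*log(2)/3


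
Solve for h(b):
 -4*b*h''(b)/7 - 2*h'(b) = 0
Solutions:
 h(b) = C1 + C2/b^(5/2)


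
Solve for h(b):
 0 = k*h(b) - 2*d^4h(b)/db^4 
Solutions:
 h(b) = C1*exp(-2^(3/4)*b*k^(1/4)/2) + C2*exp(2^(3/4)*b*k^(1/4)/2) + C3*exp(-2^(3/4)*I*b*k^(1/4)/2) + C4*exp(2^(3/4)*I*b*k^(1/4)/2)


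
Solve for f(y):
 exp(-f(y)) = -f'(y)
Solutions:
 f(y) = log(C1 - y)


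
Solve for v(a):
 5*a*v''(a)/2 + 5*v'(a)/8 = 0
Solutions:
 v(a) = C1 + C2*a^(3/4)


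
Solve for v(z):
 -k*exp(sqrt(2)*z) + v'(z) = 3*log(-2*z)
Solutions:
 v(z) = C1 + sqrt(2)*k*exp(sqrt(2)*z)/2 + 3*z*log(-z) + 3*z*(-1 + log(2))


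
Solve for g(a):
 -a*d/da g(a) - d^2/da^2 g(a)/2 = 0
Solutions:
 g(a) = C1 + C2*erf(a)


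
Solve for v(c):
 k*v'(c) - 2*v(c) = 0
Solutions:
 v(c) = C1*exp(2*c/k)


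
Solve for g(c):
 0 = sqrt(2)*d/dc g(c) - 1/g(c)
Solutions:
 g(c) = -sqrt(C1 + sqrt(2)*c)
 g(c) = sqrt(C1 + sqrt(2)*c)


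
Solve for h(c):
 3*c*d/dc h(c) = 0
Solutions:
 h(c) = C1


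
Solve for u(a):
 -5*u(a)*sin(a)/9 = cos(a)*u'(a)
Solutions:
 u(a) = C1*cos(a)^(5/9)


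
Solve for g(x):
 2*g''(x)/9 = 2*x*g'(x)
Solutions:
 g(x) = C1 + C2*erfi(3*sqrt(2)*x/2)


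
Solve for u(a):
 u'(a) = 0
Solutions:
 u(a) = C1


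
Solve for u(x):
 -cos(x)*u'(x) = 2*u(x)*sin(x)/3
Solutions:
 u(x) = C1*cos(x)^(2/3)


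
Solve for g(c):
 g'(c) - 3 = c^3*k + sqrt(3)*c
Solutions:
 g(c) = C1 + c^4*k/4 + sqrt(3)*c^2/2 + 3*c


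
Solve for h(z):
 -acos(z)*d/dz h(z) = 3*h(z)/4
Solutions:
 h(z) = C1*exp(-3*Integral(1/acos(z), z)/4)


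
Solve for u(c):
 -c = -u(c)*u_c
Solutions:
 u(c) = -sqrt(C1 + c^2)
 u(c) = sqrt(C1 + c^2)


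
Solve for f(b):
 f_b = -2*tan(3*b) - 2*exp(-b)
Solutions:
 f(b) = C1 - log(tan(3*b)^2 + 1)/3 + 2*exp(-b)


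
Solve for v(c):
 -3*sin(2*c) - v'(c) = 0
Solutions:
 v(c) = C1 + 3*cos(2*c)/2


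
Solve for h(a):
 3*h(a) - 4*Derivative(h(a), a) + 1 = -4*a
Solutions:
 h(a) = C1*exp(3*a/4) - 4*a/3 - 19/9


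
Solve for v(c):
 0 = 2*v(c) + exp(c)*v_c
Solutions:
 v(c) = C1*exp(2*exp(-c))


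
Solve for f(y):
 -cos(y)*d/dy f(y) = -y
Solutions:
 f(y) = C1 + Integral(y/cos(y), y)


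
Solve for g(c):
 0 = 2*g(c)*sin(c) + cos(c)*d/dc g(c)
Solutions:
 g(c) = C1*cos(c)^2


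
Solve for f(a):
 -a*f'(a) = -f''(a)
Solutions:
 f(a) = C1 + C2*erfi(sqrt(2)*a/2)


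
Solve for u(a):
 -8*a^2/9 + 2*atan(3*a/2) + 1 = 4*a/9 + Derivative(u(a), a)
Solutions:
 u(a) = C1 - 8*a^3/27 - 2*a^2/9 + 2*a*atan(3*a/2) + a - 2*log(9*a^2 + 4)/3


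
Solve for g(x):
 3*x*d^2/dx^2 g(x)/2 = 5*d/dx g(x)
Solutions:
 g(x) = C1 + C2*x^(13/3)


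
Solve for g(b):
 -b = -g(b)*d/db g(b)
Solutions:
 g(b) = -sqrt(C1 + b^2)
 g(b) = sqrt(C1 + b^2)


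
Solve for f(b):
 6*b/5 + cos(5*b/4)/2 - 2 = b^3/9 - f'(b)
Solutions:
 f(b) = C1 + b^4/36 - 3*b^2/5 + 2*b - 2*sin(5*b/4)/5


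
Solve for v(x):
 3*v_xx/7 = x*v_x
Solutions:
 v(x) = C1 + C2*erfi(sqrt(42)*x/6)


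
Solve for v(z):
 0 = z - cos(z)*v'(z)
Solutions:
 v(z) = C1 + Integral(z/cos(z), z)


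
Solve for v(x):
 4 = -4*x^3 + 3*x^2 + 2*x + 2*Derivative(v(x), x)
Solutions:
 v(x) = C1 + x^4/2 - x^3/2 - x^2/2 + 2*x


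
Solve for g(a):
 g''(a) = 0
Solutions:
 g(a) = C1 + C2*a


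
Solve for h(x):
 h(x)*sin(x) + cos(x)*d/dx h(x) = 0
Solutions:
 h(x) = C1*cos(x)


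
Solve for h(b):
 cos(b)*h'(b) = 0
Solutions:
 h(b) = C1


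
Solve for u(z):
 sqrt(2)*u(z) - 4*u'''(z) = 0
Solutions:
 u(z) = C3*exp(sqrt(2)*z/2) + (C1*sin(sqrt(6)*z/4) + C2*cos(sqrt(6)*z/4))*exp(-sqrt(2)*z/4)


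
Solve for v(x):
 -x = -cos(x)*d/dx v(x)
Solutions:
 v(x) = C1 + Integral(x/cos(x), x)


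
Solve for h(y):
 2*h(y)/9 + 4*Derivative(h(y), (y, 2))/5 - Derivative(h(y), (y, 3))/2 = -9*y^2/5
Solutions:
 h(y) = C1*exp(y*(-2^(1/3)*(5*sqrt(13305) + 631)^(1/3) - 32*2^(2/3)/(5*sqrt(13305) + 631)^(1/3) + 16)/30)*sin(2^(1/3)*sqrt(3)*y*(-(5*sqrt(13305) + 631)^(1/3) + 32*2^(1/3)/(5*sqrt(13305) + 631)^(1/3))/30) + C2*exp(y*(-2^(1/3)*(5*sqrt(13305) + 631)^(1/3) - 32*2^(2/3)/(5*sqrt(13305) + 631)^(1/3) + 16)/30)*cos(2^(1/3)*sqrt(3)*y*(-(5*sqrt(13305) + 631)^(1/3) + 32*2^(1/3)/(5*sqrt(13305) + 631)^(1/3))/30) + C3*exp(y*(32*2^(2/3)/(5*sqrt(13305) + 631)^(1/3) + 8 + 2^(1/3)*(5*sqrt(13305) + 631)^(1/3))/15) - 81*y^2/10 + 1458/25


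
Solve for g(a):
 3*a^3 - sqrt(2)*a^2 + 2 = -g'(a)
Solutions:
 g(a) = C1 - 3*a^4/4 + sqrt(2)*a^3/3 - 2*a


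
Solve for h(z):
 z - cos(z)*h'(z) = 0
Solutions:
 h(z) = C1 + Integral(z/cos(z), z)


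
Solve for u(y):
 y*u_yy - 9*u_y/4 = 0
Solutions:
 u(y) = C1 + C2*y^(13/4)


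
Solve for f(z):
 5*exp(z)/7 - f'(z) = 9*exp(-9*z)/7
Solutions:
 f(z) = C1 + 5*exp(z)/7 + exp(-9*z)/7


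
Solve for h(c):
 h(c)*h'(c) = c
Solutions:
 h(c) = -sqrt(C1 + c^2)
 h(c) = sqrt(C1 + c^2)


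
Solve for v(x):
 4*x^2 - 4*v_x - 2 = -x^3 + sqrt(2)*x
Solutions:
 v(x) = C1 + x^4/16 + x^3/3 - sqrt(2)*x^2/8 - x/2


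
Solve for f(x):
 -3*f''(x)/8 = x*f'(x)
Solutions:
 f(x) = C1 + C2*erf(2*sqrt(3)*x/3)


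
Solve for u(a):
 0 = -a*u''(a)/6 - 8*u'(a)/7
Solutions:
 u(a) = C1 + C2/a^(41/7)


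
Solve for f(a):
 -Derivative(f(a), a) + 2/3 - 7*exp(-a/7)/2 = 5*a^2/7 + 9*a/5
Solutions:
 f(a) = C1 - 5*a^3/21 - 9*a^2/10 + 2*a/3 + 49*exp(-a/7)/2


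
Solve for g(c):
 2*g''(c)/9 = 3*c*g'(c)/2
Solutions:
 g(c) = C1 + C2*erfi(3*sqrt(6)*c/4)


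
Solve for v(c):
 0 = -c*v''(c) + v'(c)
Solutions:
 v(c) = C1 + C2*c^2


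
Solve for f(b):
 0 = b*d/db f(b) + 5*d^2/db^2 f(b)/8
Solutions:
 f(b) = C1 + C2*erf(2*sqrt(5)*b/5)


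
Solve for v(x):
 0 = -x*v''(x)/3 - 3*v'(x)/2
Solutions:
 v(x) = C1 + C2/x^(7/2)


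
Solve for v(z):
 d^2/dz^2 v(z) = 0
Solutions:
 v(z) = C1 + C2*z


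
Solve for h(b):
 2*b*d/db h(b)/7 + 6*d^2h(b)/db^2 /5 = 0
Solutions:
 h(b) = C1 + C2*erf(sqrt(210)*b/42)


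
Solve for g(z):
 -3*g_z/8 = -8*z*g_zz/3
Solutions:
 g(z) = C1 + C2*z^(73/64)


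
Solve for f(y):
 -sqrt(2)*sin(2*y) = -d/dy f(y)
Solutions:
 f(y) = C1 - sqrt(2)*cos(2*y)/2


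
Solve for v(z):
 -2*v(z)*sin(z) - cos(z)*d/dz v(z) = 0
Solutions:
 v(z) = C1*cos(z)^2


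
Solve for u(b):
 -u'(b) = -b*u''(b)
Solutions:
 u(b) = C1 + C2*b^2


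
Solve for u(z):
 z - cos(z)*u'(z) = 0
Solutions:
 u(z) = C1 + Integral(z/cos(z), z)


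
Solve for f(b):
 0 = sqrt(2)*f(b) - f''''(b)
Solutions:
 f(b) = C1*exp(-2^(1/8)*b) + C2*exp(2^(1/8)*b) + C3*sin(2^(1/8)*b) + C4*cos(2^(1/8)*b)


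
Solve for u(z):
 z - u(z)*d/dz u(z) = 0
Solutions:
 u(z) = -sqrt(C1 + z^2)
 u(z) = sqrt(C1 + z^2)


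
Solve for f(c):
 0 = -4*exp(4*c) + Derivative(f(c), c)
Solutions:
 f(c) = C1 + exp(4*c)


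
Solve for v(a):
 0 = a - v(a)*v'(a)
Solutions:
 v(a) = -sqrt(C1 + a^2)
 v(a) = sqrt(C1 + a^2)


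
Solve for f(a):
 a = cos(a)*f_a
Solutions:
 f(a) = C1 + Integral(a/cos(a), a)


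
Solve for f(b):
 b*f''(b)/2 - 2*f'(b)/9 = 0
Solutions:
 f(b) = C1 + C2*b^(13/9)


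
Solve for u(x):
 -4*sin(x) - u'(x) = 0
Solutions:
 u(x) = C1 + 4*cos(x)


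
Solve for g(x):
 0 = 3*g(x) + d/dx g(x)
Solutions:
 g(x) = C1*exp(-3*x)


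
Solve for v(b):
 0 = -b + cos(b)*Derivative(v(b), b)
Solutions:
 v(b) = C1 + Integral(b/cos(b), b)


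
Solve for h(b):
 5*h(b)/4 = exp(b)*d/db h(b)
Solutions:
 h(b) = C1*exp(-5*exp(-b)/4)


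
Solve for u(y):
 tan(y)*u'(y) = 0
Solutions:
 u(y) = C1


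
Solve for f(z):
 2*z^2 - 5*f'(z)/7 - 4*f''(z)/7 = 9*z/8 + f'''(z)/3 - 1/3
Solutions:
 f(z) = C1 + 14*z^3/15 - 1211*z^2/400 + 2023*z/750 + (C2*sin(sqrt(69)*z/7) + C3*cos(sqrt(69)*z/7))*exp(-6*z/7)


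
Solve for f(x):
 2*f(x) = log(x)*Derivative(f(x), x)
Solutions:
 f(x) = C1*exp(2*li(x))


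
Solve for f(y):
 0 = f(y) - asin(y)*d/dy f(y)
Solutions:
 f(y) = C1*exp(Integral(1/asin(y), y))


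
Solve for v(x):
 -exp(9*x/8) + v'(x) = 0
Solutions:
 v(x) = C1 + 8*exp(9*x/8)/9


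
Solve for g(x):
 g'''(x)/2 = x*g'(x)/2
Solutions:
 g(x) = C1 + Integral(C2*airyai(x) + C3*airybi(x), x)


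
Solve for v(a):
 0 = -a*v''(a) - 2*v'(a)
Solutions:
 v(a) = C1 + C2/a


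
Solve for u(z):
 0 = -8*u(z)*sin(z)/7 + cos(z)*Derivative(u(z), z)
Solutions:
 u(z) = C1/cos(z)^(8/7)


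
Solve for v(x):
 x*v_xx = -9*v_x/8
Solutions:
 v(x) = C1 + C2/x^(1/8)


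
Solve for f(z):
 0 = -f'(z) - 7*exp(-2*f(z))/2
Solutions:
 f(z) = log(-sqrt(C1 - 7*z))
 f(z) = log(C1 - 7*z)/2


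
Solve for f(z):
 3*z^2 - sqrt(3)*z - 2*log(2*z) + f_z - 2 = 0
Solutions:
 f(z) = C1 - z^3 + sqrt(3)*z^2/2 + 2*z*log(z) + z*log(4)


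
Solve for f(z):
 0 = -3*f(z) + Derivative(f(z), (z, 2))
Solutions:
 f(z) = C1*exp(-sqrt(3)*z) + C2*exp(sqrt(3)*z)


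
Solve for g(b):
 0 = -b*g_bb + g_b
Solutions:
 g(b) = C1 + C2*b^2


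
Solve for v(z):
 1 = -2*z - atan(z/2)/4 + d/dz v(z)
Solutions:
 v(z) = C1 + z^2 + z*atan(z/2)/4 + z - log(z^2 + 4)/4


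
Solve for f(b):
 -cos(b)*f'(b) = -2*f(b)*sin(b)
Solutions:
 f(b) = C1/cos(b)^2


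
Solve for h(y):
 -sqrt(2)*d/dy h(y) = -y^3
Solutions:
 h(y) = C1 + sqrt(2)*y^4/8


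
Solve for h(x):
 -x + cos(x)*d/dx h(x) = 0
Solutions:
 h(x) = C1 + Integral(x/cos(x), x)


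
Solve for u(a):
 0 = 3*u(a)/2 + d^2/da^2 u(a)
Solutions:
 u(a) = C1*sin(sqrt(6)*a/2) + C2*cos(sqrt(6)*a/2)


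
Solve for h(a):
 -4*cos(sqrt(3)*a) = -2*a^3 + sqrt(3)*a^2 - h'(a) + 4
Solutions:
 h(a) = C1 - a^4/2 + sqrt(3)*a^3/3 + 4*a + 4*sqrt(3)*sin(sqrt(3)*a)/3


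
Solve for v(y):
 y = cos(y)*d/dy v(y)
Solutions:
 v(y) = C1 + Integral(y/cos(y), y)


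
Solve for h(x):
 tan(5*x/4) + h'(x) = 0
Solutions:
 h(x) = C1 + 4*log(cos(5*x/4))/5


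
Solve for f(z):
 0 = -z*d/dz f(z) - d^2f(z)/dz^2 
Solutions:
 f(z) = C1 + C2*erf(sqrt(2)*z/2)


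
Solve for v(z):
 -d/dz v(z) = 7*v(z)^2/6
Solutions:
 v(z) = 6/(C1 + 7*z)


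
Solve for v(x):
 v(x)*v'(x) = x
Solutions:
 v(x) = -sqrt(C1 + x^2)
 v(x) = sqrt(C1 + x^2)


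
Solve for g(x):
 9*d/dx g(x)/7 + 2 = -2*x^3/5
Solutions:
 g(x) = C1 - 7*x^4/90 - 14*x/9


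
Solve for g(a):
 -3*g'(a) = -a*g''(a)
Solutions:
 g(a) = C1 + C2*a^4


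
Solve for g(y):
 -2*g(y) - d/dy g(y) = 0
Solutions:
 g(y) = C1*exp(-2*y)


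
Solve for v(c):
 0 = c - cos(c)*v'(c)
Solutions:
 v(c) = C1 + Integral(c/cos(c), c)


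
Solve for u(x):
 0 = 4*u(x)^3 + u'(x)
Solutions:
 u(x) = -sqrt(2)*sqrt(-1/(C1 - 4*x))/2
 u(x) = sqrt(2)*sqrt(-1/(C1 - 4*x))/2


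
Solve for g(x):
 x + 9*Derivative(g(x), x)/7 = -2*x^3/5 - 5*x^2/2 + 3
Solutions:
 g(x) = C1 - 7*x^4/90 - 35*x^3/54 - 7*x^2/18 + 7*x/3


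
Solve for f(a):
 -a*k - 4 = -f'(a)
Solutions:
 f(a) = C1 + a^2*k/2 + 4*a


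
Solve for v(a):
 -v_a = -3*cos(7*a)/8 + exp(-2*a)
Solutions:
 v(a) = C1 + 3*sin(7*a)/56 + exp(-2*a)/2


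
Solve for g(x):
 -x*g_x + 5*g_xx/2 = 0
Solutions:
 g(x) = C1 + C2*erfi(sqrt(5)*x/5)


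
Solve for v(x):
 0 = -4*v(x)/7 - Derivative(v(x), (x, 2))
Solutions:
 v(x) = C1*sin(2*sqrt(7)*x/7) + C2*cos(2*sqrt(7)*x/7)


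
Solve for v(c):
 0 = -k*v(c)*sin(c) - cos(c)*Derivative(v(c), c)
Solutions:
 v(c) = C1*exp(k*log(cos(c)))


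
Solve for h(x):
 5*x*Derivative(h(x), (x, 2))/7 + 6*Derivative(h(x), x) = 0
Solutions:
 h(x) = C1 + C2/x^(37/5)


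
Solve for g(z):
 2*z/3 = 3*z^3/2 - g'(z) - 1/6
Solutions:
 g(z) = C1 + 3*z^4/8 - z^2/3 - z/6


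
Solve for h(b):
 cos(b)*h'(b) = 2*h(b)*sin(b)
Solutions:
 h(b) = C1/cos(b)^2


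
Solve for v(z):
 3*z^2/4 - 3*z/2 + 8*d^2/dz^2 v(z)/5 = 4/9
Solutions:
 v(z) = C1 + C2*z - 5*z^4/128 + 5*z^3/32 + 5*z^2/36


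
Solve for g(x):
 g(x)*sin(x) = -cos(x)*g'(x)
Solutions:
 g(x) = C1*cos(x)


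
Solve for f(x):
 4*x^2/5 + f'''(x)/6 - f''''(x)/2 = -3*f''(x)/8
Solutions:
 f(x) = C1 + C2*x + C3*exp(x*(1 - 2*sqrt(7))/6) + C4*exp(x*(1 + 2*sqrt(7))/6) - 8*x^4/45 + 128*x^3/405 - 3968*x^2/1215


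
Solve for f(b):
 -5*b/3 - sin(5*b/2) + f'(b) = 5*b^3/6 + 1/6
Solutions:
 f(b) = C1 + 5*b^4/24 + 5*b^2/6 + b/6 - 2*cos(5*b/2)/5


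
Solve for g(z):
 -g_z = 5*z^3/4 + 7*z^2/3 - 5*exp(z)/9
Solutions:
 g(z) = C1 - 5*z^4/16 - 7*z^3/9 + 5*exp(z)/9


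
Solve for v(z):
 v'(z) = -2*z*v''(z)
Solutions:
 v(z) = C1 + C2*sqrt(z)


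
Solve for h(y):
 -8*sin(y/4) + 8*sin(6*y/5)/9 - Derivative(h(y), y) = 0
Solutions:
 h(y) = C1 + 32*cos(y/4) - 20*cos(6*y/5)/27


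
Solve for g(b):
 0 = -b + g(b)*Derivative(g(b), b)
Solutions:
 g(b) = -sqrt(C1 + b^2)
 g(b) = sqrt(C1 + b^2)


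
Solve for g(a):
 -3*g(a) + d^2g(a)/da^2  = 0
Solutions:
 g(a) = C1*exp(-sqrt(3)*a) + C2*exp(sqrt(3)*a)


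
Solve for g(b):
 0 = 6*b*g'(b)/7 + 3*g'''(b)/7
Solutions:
 g(b) = C1 + Integral(C2*airyai(-2^(1/3)*b) + C3*airybi(-2^(1/3)*b), b)


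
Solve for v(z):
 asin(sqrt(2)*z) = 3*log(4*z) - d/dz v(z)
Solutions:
 v(z) = C1 + 3*z*log(z) - z*asin(sqrt(2)*z) - 3*z + 6*z*log(2) - sqrt(2)*sqrt(1 - 2*z^2)/2


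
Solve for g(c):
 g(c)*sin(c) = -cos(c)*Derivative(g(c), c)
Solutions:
 g(c) = C1*cos(c)


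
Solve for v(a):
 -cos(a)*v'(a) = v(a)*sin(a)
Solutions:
 v(a) = C1*cos(a)


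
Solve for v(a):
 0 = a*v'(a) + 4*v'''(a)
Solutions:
 v(a) = C1 + Integral(C2*airyai(-2^(1/3)*a/2) + C3*airybi(-2^(1/3)*a/2), a)


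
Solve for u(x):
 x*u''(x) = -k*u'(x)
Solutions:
 u(x) = C1 + x^(1 - re(k))*(C2*sin(log(x)*Abs(im(k))) + C3*cos(log(x)*im(k)))


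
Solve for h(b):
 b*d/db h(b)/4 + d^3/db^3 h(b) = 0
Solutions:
 h(b) = C1 + Integral(C2*airyai(-2^(1/3)*b/2) + C3*airybi(-2^(1/3)*b/2), b)


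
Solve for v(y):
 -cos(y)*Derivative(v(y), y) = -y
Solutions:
 v(y) = C1 + Integral(y/cos(y), y)


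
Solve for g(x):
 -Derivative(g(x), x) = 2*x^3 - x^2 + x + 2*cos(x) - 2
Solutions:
 g(x) = C1 - x^4/2 + x^3/3 - x^2/2 + 2*x - 2*sin(x)


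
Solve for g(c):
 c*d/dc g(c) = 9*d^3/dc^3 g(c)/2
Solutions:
 g(c) = C1 + Integral(C2*airyai(6^(1/3)*c/3) + C3*airybi(6^(1/3)*c/3), c)


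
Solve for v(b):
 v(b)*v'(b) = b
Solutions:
 v(b) = -sqrt(C1 + b^2)
 v(b) = sqrt(C1 + b^2)


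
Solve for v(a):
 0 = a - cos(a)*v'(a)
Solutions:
 v(a) = C1 + Integral(a/cos(a), a)


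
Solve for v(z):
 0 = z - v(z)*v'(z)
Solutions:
 v(z) = -sqrt(C1 + z^2)
 v(z) = sqrt(C1 + z^2)


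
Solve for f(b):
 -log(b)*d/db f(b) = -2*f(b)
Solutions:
 f(b) = C1*exp(2*li(b))


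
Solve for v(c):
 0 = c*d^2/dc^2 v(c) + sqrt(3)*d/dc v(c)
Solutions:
 v(c) = C1 + C2*c^(1 - sqrt(3))


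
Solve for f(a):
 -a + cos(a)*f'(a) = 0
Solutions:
 f(a) = C1 + Integral(a/cos(a), a)


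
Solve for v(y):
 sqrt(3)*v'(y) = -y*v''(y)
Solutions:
 v(y) = C1 + C2*y^(1 - sqrt(3))


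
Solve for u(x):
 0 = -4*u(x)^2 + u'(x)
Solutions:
 u(x) = -1/(C1 + 4*x)


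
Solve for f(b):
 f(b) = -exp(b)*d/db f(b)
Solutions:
 f(b) = C1*exp(exp(-b))


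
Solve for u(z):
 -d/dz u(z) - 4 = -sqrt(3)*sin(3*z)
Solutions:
 u(z) = C1 - 4*z - sqrt(3)*cos(3*z)/3


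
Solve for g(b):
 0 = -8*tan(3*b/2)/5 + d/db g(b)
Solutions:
 g(b) = C1 - 16*log(cos(3*b/2))/15


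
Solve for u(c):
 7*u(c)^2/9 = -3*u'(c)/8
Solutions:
 u(c) = 27/(C1 + 56*c)


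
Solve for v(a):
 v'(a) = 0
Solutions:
 v(a) = C1


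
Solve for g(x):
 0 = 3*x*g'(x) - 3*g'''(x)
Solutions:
 g(x) = C1 + Integral(C2*airyai(x) + C3*airybi(x), x)


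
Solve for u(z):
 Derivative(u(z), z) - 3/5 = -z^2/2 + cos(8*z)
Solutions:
 u(z) = C1 - z^3/6 + 3*z/5 + sin(8*z)/8


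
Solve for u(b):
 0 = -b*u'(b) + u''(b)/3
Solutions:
 u(b) = C1 + C2*erfi(sqrt(6)*b/2)


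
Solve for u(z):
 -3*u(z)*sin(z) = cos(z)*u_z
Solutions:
 u(z) = C1*cos(z)^3


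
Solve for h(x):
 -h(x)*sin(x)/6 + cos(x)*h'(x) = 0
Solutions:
 h(x) = C1/cos(x)^(1/6)


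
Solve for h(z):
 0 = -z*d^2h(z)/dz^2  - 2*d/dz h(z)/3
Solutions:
 h(z) = C1 + C2*z^(1/3)


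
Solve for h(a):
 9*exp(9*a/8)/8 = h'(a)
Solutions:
 h(a) = C1 + exp(9*a/8)


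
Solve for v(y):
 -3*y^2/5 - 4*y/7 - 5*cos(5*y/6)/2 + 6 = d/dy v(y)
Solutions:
 v(y) = C1 - y^3/5 - 2*y^2/7 + 6*y - 3*sin(5*y/6)


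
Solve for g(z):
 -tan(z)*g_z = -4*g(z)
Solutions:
 g(z) = C1*sin(z)^4


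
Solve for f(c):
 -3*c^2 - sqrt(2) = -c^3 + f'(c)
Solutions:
 f(c) = C1 + c^4/4 - c^3 - sqrt(2)*c


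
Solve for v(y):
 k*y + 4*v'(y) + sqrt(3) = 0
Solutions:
 v(y) = C1 - k*y^2/8 - sqrt(3)*y/4


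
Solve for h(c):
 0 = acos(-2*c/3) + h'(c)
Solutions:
 h(c) = C1 - c*acos(-2*c/3) - sqrt(9 - 4*c^2)/2


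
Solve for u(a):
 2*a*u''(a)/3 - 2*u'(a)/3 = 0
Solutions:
 u(a) = C1 + C2*a^2


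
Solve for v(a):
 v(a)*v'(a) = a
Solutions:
 v(a) = -sqrt(C1 + a^2)
 v(a) = sqrt(C1 + a^2)


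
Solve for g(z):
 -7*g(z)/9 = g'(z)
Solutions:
 g(z) = C1*exp(-7*z/9)


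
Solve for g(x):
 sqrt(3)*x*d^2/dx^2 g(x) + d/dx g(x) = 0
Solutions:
 g(x) = C1 + C2*x^(1 - sqrt(3)/3)


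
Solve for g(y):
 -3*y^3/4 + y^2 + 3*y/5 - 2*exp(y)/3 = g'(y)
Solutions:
 g(y) = C1 - 3*y^4/16 + y^3/3 + 3*y^2/10 - 2*exp(y)/3


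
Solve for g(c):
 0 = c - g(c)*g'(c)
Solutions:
 g(c) = -sqrt(C1 + c^2)
 g(c) = sqrt(C1 + c^2)


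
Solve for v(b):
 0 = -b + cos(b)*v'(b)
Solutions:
 v(b) = C1 + Integral(b/cos(b), b)


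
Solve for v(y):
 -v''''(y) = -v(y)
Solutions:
 v(y) = C1*exp(-y) + C2*exp(y) + C3*sin(y) + C4*cos(y)


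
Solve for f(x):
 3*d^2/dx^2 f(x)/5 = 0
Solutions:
 f(x) = C1 + C2*x


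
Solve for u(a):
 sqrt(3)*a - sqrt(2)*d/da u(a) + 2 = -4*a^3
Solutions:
 u(a) = C1 + sqrt(2)*a^4/2 + sqrt(6)*a^2/4 + sqrt(2)*a


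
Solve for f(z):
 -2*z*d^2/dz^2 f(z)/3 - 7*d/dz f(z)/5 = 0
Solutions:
 f(z) = C1 + C2/z^(11/10)


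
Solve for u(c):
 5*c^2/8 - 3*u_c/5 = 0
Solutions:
 u(c) = C1 + 25*c^3/72


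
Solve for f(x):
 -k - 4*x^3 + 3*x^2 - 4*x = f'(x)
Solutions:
 f(x) = C1 - k*x - x^4 + x^3 - 2*x^2


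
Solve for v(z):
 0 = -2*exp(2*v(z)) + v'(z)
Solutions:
 v(z) = log(-sqrt(-1/(C1 + 2*z))) - log(2)/2
 v(z) = log(-1/(C1 + 2*z))/2 - log(2)/2


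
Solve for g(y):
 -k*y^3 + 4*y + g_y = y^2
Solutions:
 g(y) = C1 + k*y^4/4 + y^3/3 - 2*y^2


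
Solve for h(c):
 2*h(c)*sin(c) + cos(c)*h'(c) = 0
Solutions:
 h(c) = C1*cos(c)^2


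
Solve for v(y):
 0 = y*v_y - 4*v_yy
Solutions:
 v(y) = C1 + C2*erfi(sqrt(2)*y/4)


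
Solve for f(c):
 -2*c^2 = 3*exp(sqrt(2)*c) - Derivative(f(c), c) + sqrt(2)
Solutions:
 f(c) = C1 + 2*c^3/3 + sqrt(2)*c + 3*sqrt(2)*exp(sqrt(2)*c)/2


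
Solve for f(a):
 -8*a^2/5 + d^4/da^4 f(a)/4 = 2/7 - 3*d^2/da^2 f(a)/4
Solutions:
 f(a) = C1 + C2*a + C3*sin(sqrt(3)*a) + C4*cos(sqrt(3)*a) + 8*a^4/45 - 164*a^2/315


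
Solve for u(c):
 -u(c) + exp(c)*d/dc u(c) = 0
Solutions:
 u(c) = C1*exp(-exp(-c))


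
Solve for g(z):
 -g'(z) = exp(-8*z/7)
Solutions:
 g(z) = C1 + 7*exp(-8*z/7)/8


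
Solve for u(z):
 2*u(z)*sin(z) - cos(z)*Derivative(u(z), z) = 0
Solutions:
 u(z) = C1/cos(z)^2


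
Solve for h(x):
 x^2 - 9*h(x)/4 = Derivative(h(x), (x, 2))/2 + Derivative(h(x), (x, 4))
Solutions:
 h(x) = 4*x^2/9 + (C1*sin(sqrt(6)*x*cos(atan(sqrt(35))/2)/2) + C2*cos(sqrt(6)*x*cos(atan(sqrt(35))/2)/2))*exp(-sqrt(6)*x*sin(atan(sqrt(35))/2)/2) + (C3*sin(sqrt(6)*x*cos(atan(sqrt(35))/2)/2) + C4*cos(sqrt(6)*x*cos(atan(sqrt(35))/2)/2))*exp(sqrt(6)*x*sin(atan(sqrt(35))/2)/2) - 16/81


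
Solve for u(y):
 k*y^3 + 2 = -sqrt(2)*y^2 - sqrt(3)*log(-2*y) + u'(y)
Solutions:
 u(y) = C1 + k*y^4/4 + sqrt(2)*y^3/3 + sqrt(3)*y*log(-y) + y*(-sqrt(3) + sqrt(3)*log(2) + 2)


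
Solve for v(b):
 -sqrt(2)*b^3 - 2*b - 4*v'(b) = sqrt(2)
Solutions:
 v(b) = C1 - sqrt(2)*b^4/16 - b^2/4 - sqrt(2)*b/4


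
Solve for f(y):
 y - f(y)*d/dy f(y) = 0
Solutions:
 f(y) = -sqrt(C1 + y^2)
 f(y) = sqrt(C1 + y^2)


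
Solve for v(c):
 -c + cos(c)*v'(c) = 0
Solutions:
 v(c) = C1 + Integral(c/cos(c), c)


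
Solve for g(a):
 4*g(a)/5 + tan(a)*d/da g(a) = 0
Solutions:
 g(a) = C1/sin(a)^(4/5)


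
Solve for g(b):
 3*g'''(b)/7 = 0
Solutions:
 g(b) = C1 + C2*b + C3*b^2


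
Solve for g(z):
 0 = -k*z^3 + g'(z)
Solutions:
 g(z) = C1 + k*z^4/4


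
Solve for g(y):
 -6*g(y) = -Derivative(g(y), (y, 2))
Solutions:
 g(y) = C1*exp(-sqrt(6)*y) + C2*exp(sqrt(6)*y)


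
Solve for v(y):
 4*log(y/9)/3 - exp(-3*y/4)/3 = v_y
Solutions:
 v(y) = C1 + 4*y*log(y)/3 + 4*y*(-2*log(3) - 1)/3 + 4*exp(-3*y/4)/9


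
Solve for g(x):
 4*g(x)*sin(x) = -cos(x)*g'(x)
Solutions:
 g(x) = C1*cos(x)^4


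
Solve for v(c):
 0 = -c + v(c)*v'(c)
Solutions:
 v(c) = -sqrt(C1 + c^2)
 v(c) = sqrt(C1 + c^2)


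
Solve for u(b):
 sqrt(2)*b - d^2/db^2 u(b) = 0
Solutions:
 u(b) = C1 + C2*b + sqrt(2)*b^3/6


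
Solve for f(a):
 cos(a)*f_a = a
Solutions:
 f(a) = C1 + Integral(a/cos(a), a)


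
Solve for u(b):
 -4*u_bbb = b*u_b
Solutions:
 u(b) = C1 + Integral(C2*airyai(-2^(1/3)*b/2) + C3*airybi(-2^(1/3)*b/2), b)


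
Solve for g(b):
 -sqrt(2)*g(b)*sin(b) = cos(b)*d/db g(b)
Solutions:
 g(b) = C1*cos(b)^(sqrt(2))


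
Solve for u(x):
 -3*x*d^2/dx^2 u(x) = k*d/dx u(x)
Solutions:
 u(x) = C1 + x^(1 - re(k)/3)*(C2*sin(log(x)*Abs(im(k))/3) + C3*cos(log(x)*im(k)/3))


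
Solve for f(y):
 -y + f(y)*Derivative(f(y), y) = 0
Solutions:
 f(y) = -sqrt(C1 + y^2)
 f(y) = sqrt(C1 + y^2)


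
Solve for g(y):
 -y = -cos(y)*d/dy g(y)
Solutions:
 g(y) = C1 + Integral(y/cos(y), y)


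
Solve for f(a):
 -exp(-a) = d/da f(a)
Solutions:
 f(a) = C1 + exp(-a)


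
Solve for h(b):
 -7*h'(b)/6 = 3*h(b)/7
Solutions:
 h(b) = C1*exp(-18*b/49)


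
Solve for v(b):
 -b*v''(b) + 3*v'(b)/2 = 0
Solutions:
 v(b) = C1 + C2*b^(5/2)


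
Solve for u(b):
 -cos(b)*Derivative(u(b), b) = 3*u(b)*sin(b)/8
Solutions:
 u(b) = C1*cos(b)^(3/8)


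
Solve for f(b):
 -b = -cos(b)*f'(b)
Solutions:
 f(b) = C1 + Integral(b/cos(b), b)


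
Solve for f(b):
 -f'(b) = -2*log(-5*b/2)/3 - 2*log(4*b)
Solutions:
 f(b) = C1 + 8*b*log(b)/3 + 2*b*(-4 + log(5) + 5*log(2) + I*pi)/3


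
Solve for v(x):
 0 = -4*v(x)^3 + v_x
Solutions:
 v(x) = -sqrt(2)*sqrt(-1/(C1 + 4*x))/2
 v(x) = sqrt(2)*sqrt(-1/(C1 + 4*x))/2


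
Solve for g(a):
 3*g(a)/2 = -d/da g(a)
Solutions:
 g(a) = C1*exp(-3*a/2)


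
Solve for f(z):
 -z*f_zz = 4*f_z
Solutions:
 f(z) = C1 + C2/z^3


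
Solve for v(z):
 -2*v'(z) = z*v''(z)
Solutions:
 v(z) = C1 + C2/z


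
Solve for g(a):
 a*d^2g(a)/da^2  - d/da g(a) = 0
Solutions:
 g(a) = C1 + C2*a^2


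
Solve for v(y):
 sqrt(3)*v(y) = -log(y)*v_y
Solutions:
 v(y) = C1*exp(-sqrt(3)*li(y))


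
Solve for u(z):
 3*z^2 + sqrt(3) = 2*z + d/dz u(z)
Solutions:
 u(z) = C1 + z^3 - z^2 + sqrt(3)*z


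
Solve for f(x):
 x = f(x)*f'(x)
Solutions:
 f(x) = -sqrt(C1 + x^2)
 f(x) = sqrt(C1 + x^2)


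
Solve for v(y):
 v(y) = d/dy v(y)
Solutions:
 v(y) = C1*exp(y)


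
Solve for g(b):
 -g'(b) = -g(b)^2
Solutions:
 g(b) = -1/(C1 + b)


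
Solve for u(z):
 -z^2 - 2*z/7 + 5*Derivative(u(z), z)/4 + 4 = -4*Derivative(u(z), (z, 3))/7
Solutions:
 u(z) = C1 + C2*sin(sqrt(35)*z/4) + C3*cos(sqrt(35)*z/4) + 4*z^3/15 + 4*z^2/35 - 688*z/175


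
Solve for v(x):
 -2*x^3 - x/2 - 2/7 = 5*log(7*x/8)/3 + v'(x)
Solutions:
 v(x) = C1 - x^4/2 - x^2/4 - 5*x*log(x)/3 - 5*x*log(7)/3 + 29*x/21 + 5*x*log(2)


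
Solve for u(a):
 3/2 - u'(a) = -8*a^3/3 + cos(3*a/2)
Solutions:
 u(a) = C1 + 2*a^4/3 + 3*a/2 - 2*sin(3*a/2)/3


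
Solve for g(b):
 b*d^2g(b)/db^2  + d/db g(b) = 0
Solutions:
 g(b) = C1 + C2*log(b)


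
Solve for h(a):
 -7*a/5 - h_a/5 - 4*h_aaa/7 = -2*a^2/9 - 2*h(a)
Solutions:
 h(a) = C1*exp(105^(1/3)*a*(-(450 + sqrt(202605))^(1/3) + 105^(1/3)/(450 + sqrt(202605))^(1/3))/60)*sin(3^(1/6)*35^(1/3)*a*(3*35^(1/3)/(450 + sqrt(202605))^(1/3) + 3^(2/3)*(450 + sqrt(202605))^(1/3))/60) + C2*exp(105^(1/3)*a*(-(450 + sqrt(202605))^(1/3) + 105^(1/3)/(450 + sqrt(202605))^(1/3))/60)*cos(3^(1/6)*35^(1/3)*a*(3*35^(1/3)/(450 + sqrt(202605))^(1/3) + 3^(2/3)*(450 + sqrt(202605))^(1/3))/60) + C3*exp(-105^(1/3)*a*(-(450 + sqrt(202605))^(1/3) + 105^(1/3)/(450 + sqrt(202605))^(1/3))/30) - a^2/9 + 61*a/90 + 61/900


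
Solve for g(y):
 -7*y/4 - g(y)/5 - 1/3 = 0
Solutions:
 g(y) = -35*y/4 - 5/3


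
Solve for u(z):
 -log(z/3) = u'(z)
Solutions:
 u(z) = C1 - z*log(z) + z + z*log(3)


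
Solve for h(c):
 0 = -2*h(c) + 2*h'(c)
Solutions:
 h(c) = C1*exp(c)


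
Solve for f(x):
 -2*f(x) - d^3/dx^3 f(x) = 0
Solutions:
 f(x) = C3*exp(-2^(1/3)*x) + (C1*sin(2^(1/3)*sqrt(3)*x/2) + C2*cos(2^(1/3)*sqrt(3)*x/2))*exp(2^(1/3)*x/2)


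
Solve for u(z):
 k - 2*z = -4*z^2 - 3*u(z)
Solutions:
 u(z) = -k/3 - 4*z^2/3 + 2*z/3


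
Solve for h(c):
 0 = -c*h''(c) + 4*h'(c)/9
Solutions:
 h(c) = C1 + C2*c^(13/9)


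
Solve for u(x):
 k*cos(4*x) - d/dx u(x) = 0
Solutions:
 u(x) = C1 + k*sin(4*x)/4


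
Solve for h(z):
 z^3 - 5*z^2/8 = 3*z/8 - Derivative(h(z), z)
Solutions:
 h(z) = C1 - z^4/4 + 5*z^3/24 + 3*z^2/16


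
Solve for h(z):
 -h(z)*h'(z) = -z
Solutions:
 h(z) = -sqrt(C1 + z^2)
 h(z) = sqrt(C1 + z^2)


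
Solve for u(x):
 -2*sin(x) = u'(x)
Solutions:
 u(x) = C1 + 2*cos(x)


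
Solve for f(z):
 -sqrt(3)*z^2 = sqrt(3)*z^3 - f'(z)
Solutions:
 f(z) = C1 + sqrt(3)*z^4/4 + sqrt(3)*z^3/3


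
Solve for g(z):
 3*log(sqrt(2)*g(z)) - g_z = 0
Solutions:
 -2*Integral(1/(2*log(_y) + log(2)), (_y, g(z)))/3 = C1 - z


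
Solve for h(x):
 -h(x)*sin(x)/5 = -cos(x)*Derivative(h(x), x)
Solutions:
 h(x) = C1/cos(x)^(1/5)


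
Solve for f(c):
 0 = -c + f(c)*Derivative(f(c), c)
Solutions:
 f(c) = -sqrt(C1 + c^2)
 f(c) = sqrt(C1 + c^2)


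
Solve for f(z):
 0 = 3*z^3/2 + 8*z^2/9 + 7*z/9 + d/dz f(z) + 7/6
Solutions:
 f(z) = C1 - 3*z^4/8 - 8*z^3/27 - 7*z^2/18 - 7*z/6


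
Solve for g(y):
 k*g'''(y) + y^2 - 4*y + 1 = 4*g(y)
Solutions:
 g(y) = C1*exp(2^(2/3)*y*(1/k)^(1/3)) + C2*exp(2^(2/3)*y*(-1 + sqrt(3)*I)*(1/k)^(1/3)/2) + C3*exp(-2^(2/3)*y*(1 + sqrt(3)*I)*(1/k)^(1/3)/2) + y^2/4 - y + 1/4


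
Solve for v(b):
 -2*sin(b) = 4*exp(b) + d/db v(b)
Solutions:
 v(b) = C1 - 4*exp(b) + 2*cos(b)


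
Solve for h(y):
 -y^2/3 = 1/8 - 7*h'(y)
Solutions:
 h(y) = C1 + y^3/63 + y/56


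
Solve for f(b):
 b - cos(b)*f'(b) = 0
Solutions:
 f(b) = C1 + Integral(b/cos(b), b)
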